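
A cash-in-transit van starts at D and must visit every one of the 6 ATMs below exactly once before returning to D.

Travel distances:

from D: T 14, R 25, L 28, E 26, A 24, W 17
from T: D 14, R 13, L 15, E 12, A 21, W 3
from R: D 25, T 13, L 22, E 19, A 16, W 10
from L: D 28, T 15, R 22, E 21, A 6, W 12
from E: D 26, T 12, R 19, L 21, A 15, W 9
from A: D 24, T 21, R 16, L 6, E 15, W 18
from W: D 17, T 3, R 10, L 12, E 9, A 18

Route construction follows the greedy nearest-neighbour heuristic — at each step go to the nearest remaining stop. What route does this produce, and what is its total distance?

At D the remaining stops are T 14, W 17, A 24, R 25, E 26, L 28; go to T.
At T the remaining stops are W 3, E 12, R 13, L 15, A 21; go to W.
At W the remaining stops are E 9, R 10, L 12, A 18; go to E.
At E the remaining stops are A 15, R 19, L 21; go to A.
At A the remaining stops are L 6, R 16; go to L.
At L the remaining stops are R 22; go to R.
Return R→D: 25.
Total = 14 + 3 + 9 + 15 + 6 + 22 + 25 = 94.

94 along D → T → W → E → A → L → R → D.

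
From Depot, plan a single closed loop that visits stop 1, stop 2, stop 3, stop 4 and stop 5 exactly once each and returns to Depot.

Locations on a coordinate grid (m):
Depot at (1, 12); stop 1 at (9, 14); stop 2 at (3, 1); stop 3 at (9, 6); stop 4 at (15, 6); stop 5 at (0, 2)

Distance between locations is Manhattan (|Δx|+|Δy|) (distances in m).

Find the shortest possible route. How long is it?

Minimum total distance: 56 m.

With 5 stops there are 5!/2 = 60 distinct round trips (a route and its reverse cost the same).
Depot - stop 1 - stop 2 - stop 3 - stop 4 - stop 5 - Depot: 10+19+11+6+19+11 = 76
Depot - stop 1 - stop 2 - stop 3 - stop 5 - stop 4 - Depot: 10+19+11+13+19+20 = 92
Depot - stop 1 - stop 2 - stop 4 - stop 3 - stop 5 - Depot: 10+19+17+6+13+11 = 76
Depot - stop 1 - stop 2 - stop 4 - stop 5 - stop 3 - Depot: 10+19+17+19+13+14 = 92
Depot - stop 1 - stop 2 - stop 5 - stop 3 - stop 4 - Depot: 10+19+4+13+6+20 = 72
Depot - stop 1 - stop 2 - stop 5 - stop 4 - stop 3 - Depot: 10+19+4+19+6+14 = 72
Depot - stop 1 - stop 3 - stop 2 - stop 4 - stop 5 - Depot: 10+8+11+17+19+11 = 76
Depot - stop 1 - stop 3 - stop 2 - stop 5 - stop 4 - Depot: 10+8+11+4+19+20 = 72
Depot - stop 1 - stop 3 - stop 4 - stop 2 - stop 5 - Depot: 10+8+6+17+4+11 = 56
Depot - stop 1 - stop 3 - stop 4 - stop 5 - stop 2 - Depot: 10+8+6+19+4+13 = 60
Depot - stop 1 - stop 3 - stop 5 - stop 2 - stop 4 - Depot: 10+8+13+4+17+20 = 72
Depot - stop 1 - stop 3 - stop 5 - stop 4 - stop 2 - Depot: 10+8+13+19+17+13 = 80
Depot - stop 1 - stop 4 - stop 2 - stop 3 - stop 5 - Depot: 10+14+17+11+13+11 = 76
Depot - stop 1 - stop 4 - stop 2 - stop 5 - stop 3 - Depot: 10+14+17+4+13+14 = 72
… (46 more)
The minimum is 56.
One optimal route: Depot → stop 1 → stop 3 → stop 4 → stop 2 → stop 5 → Depot (or its reverse).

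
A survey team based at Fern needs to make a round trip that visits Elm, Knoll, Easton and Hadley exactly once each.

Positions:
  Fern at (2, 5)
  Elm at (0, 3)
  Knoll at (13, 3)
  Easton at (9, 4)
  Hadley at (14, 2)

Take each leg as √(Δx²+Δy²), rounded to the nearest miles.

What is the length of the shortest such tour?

With 4 stops there are 4!/2 = 12 distinct round trips (a route and its reverse cost the same).
Fern-Elm-Knoll-Easton-Hadley-Fern: 3+13+4+5+12 = 37
Fern-Elm-Knoll-Hadley-Easton-Fern: 3+13+1+5+7 = 29
Fern-Elm-Easton-Knoll-Hadley-Fern: 3+9+4+1+12 = 29
Fern-Elm-Easton-Hadley-Knoll-Fern: 3+9+5+1+11 = 29
Fern-Elm-Hadley-Knoll-Easton-Fern: 3+14+1+4+7 = 29
Fern-Elm-Hadley-Easton-Knoll-Fern: 3+14+5+4+11 = 37
Fern-Knoll-Elm-Easton-Hadley-Fern: 11+13+9+5+12 = 50
Fern-Knoll-Elm-Hadley-Easton-Fern: 11+13+14+5+7 = 50
Fern-Knoll-Easton-Elm-Hadley-Fern: 11+4+9+14+12 = 50
Fern-Knoll-Hadley-Elm-Easton-Fern: 11+1+14+9+7 = 42
Fern-Easton-Elm-Knoll-Hadley-Fern: 7+9+13+1+12 = 42
Fern-Easton-Knoll-Elm-Hadley-Fern: 7+4+13+14+12 = 50
The minimum is 29.
One optimal route: Fern → Elm → Knoll → Hadley → Easton → Fern (or its reverse).

29 miles — the shortest possible round trip.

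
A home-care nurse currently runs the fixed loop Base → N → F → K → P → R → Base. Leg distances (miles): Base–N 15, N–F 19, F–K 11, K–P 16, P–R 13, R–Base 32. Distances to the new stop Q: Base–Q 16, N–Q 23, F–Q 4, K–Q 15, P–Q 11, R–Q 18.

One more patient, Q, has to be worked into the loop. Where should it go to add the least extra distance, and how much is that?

Adding 2 miles by placing Q on the R–Base leg.

Insertion cost between consecutive stops i–j is d(i,Q) + d(Q,j) − d(i,j):
  between Base and N: 16 + 23 − 15 = 24
  between N and F: 23 + 4 − 19 = 8
  between F and K: 4 + 15 − 11 = 8
  between K and P: 15 + 11 − 16 = 10
  between P and R: 11 + 18 − 13 = 16
  between R and Base: 18 + 16 − 32 = 2
Cheapest insertion is between R and Base, adding 2.
New total = 106 + 2 = 108.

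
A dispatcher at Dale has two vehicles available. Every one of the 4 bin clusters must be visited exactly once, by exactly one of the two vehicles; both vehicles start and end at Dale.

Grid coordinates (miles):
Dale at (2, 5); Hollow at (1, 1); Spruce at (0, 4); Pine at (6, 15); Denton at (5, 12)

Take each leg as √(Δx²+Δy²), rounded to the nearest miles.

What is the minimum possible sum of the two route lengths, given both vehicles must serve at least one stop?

31 miles — the smallest possible combined total.

Check every non-empty split of the stops between the two vehicles; for each half take its own optimal tour:
  {Hollow} + {Spruce, Pine, Denton}: 8 + 25 = 33
  {Spruce} + {Hollow, Pine, Denton}: 4 + 30 = 34
  {Hollow, Spruce} + {Pine, Denton}: 9 + 22 = 31
  {Pine} + {Hollow, Spruce, Denton}: 22 + 24 = 46
  {Hollow, Pine} + {Spruce, Denton}: 30 + 19 = 49
  {Spruce, Pine} + {Hollow, Denton}: 26 + 24 = 50
  … (7 splits in total)
Best: vehicle 1 Dale → Hollow → Spruce → Dale = 9; vehicle 2 Dale → Pine → Denton → Dale = 22; combined 31.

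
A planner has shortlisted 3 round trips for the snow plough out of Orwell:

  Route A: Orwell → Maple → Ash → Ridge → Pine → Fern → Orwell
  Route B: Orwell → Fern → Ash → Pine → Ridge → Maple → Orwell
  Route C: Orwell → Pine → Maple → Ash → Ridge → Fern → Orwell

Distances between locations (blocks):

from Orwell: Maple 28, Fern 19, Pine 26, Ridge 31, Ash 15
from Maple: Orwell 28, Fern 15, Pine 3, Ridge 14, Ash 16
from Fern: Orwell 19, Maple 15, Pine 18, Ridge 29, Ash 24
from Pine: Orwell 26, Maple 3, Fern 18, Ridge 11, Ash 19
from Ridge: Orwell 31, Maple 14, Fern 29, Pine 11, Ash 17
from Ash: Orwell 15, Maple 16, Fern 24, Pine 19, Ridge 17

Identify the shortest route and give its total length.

Shortest is Route A, total 109 blocks.

Route A: 28 + 16 + 17 + 11 + 18 + 19 = 109
Route B: 19 + 24 + 19 + 11 + 14 + 28 = 115
Route C: 26 + 3 + 16 + 17 + 29 + 19 = 110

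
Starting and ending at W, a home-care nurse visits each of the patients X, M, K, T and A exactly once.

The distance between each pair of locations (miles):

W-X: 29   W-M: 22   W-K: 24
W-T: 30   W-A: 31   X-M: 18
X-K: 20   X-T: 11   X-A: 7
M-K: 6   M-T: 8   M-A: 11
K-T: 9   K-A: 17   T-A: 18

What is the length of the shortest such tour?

With 5 stops there are 5!/2 = 60 distinct round trips (a route and its reverse cost the same).
W-X-M-K-T-A-W: 29+18+6+9+18+31 = 111
W-X-M-K-A-T-W: 29+18+6+17+18+30 = 118
W-X-M-T-K-A-W: 29+18+8+9+17+31 = 112
W-X-M-T-A-K-W: 29+18+8+18+17+24 = 114
W-X-M-A-K-T-W: 29+18+11+17+9+30 = 114
W-X-M-A-T-K-W: 29+18+11+18+9+24 = 109
W-X-K-M-T-A-W: 29+20+6+8+18+31 = 112
W-X-K-M-A-T-W: 29+20+6+11+18+30 = 114
W-X-K-T-M-A-W: 29+20+9+8+11+31 = 108
W-X-K-T-A-M-W: 29+20+9+18+11+22 = 109
W-X-K-A-M-T-W: 29+20+17+11+8+30 = 115
W-X-K-A-T-M-W: 29+20+17+18+8+22 = 114
W-X-T-M-K-A-W: 29+11+8+6+17+31 = 102
W-X-T-M-A-K-W: 29+11+8+11+17+24 = 100
… (46 more)
W-M-A-X-T-K-W: 22+11+7+11+9+24 = 84  ← best
The minimum is 84.
One optimal route: W → M → A → X → T → K → W (or its reverse).

84 miles — the shortest possible round trip.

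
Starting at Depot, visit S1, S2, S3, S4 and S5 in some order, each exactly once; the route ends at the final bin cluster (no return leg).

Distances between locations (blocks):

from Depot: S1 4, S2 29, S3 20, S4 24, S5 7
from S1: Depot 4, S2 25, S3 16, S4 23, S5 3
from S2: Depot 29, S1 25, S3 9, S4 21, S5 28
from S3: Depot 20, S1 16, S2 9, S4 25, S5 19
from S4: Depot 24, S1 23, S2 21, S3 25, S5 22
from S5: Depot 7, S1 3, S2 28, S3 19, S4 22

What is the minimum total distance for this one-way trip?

There are 5! = 120 possible orderings.
Depot→S1→S2→S3→S4→S5: 4+25+9+25+22 = 85
Depot→S1→S2→S3→S5→S4: 4+25+9+19+22 = 79
Depot→S1→S2→S4→S3→S5: 4+25+21+25+19 = 94
Depot→S1→S2→S4→S5→S3: 4+25+21+22+19 = 91
Depot→S1→S2→S5→S3→S4: 4+25+28+19+25 = 101
Depot→S1→S2→S5→S4→S3: 4+25+28+22+25 = 104
Depot→S1→S3→S2→S4→S5: 4+16+9+21+22 = 72
Depot→S1→S3→S2→S5→S4: 4+16+9+28+22 = 79
Depot→S1→S3→S4→S2→S5: 4+16+25+21+28 = 94
Depot→S1→S3→S4→S5→S2: 4+16+25+22+28 = 95
Depot→S1→S3→S5→S2→S4: 4+16+19+28+21 = 88
Depot→S1→S3→S5→S4→S2: 4+16+19+22+21 = 82
Depot→S1→S4→S2→S3→S5: 4+23+21+9+19 = 76
Depot→S1→S4→S2→S5→S3: 4+23+21+28+19 = 95
… (106 more)
Depot→S1→S5→S3→S2→S4: 4+3+19+9+21 = 56  ← best
The minimum is 56.
One shortest path: Depot → S1 → S5 → S3 → S2 → S4.

Minimum one-way distance = 56 blocks.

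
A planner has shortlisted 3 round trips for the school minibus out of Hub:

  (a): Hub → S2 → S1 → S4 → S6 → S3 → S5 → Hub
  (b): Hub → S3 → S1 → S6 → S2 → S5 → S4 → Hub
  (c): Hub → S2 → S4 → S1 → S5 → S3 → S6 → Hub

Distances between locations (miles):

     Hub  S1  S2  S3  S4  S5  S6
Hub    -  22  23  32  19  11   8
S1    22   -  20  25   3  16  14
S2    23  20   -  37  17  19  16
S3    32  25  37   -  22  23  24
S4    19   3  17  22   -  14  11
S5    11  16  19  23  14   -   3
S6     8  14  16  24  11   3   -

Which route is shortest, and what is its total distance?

(a): 23 + 20 + 3 + 11 + 24 + 23 + 11 = 115
(b): 32 + 25 + 14 + 16 + 19 + 14 + 19 = 139
(c): 23 + 17 + 3 + 16 + 23 + 24 + 8 = 114

Shortest is (c), total 114 miles.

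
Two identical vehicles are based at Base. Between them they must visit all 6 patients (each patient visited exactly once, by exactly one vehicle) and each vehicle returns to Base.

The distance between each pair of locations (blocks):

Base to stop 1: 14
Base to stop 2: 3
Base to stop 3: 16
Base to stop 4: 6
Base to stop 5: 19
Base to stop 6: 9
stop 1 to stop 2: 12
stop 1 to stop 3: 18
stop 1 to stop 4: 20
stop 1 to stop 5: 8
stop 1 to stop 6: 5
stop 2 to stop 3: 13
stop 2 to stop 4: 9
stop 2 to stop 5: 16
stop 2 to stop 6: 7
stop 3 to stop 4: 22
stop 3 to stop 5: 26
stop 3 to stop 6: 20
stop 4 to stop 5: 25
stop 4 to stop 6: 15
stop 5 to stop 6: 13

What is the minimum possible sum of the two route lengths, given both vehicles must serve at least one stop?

There are 2^5 − 1 = 31 ways to divide the 6 stops into two non-empty groups. For each, the best each vehicle can do is its own shortest tour through its group:
  {stop 1} + {stop 2, stop 3, stop 4, stop 5, stop 6}: 28 + 76 = 104
  {stop 2} + {stop 1, stop 3, stop 4, stop 5, stop 6}: 6 + 76 = 82
  {stop 1, stop 2} + {stop 3, stop 4, stop 5, stop 6}: 29 + 76 = 105
  {stop 3} + {stop 1, stop 2, stop 4, stop 5, stop 6}: 32 + 53 = 85
  {stop 1, stop 3} + {stop 2, stop 4, stop 5, stop 6}: 48 + 53 = 101
  {stop 2, stop 3} + {stop 1, stop 4, stop 5, stop 6}: 32 + 53 = 85
  … (31 splits in total)
  {stop 4} + {stop 1, stop 2, stop 3, stop 5, stop 6}: 12 + 64 = 76  ← best
Best: vehicle 1 Base → stop 4 → Base = 12; vehicle 2 Base → stop 2 → stop 3 → stop 1 → stop 5 → stop 6 → Base = 64; combined 76.

Minimum combined distance: 76 blocks.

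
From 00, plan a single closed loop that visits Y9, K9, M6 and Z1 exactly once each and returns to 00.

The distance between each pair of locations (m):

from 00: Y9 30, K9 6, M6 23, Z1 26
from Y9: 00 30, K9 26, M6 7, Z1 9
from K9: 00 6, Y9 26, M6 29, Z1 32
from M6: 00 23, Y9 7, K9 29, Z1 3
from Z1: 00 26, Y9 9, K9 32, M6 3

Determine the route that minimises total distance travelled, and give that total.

Shortest round trip = 67 m.

With 4 stops there are 4!/2 = 12 distinct round trips (a route and its reverse cost the same).
00 → Y9 → K9 → M6 → Z1 → 00: 30+26+29+3+26 = 114
00 → Y9 → K9 → Z1 → M6 → 00: 30+26+32+3+23 = 114
00 → Y9 → M6 → K9 → Z1 → 00: 30+7+29+32+26 = 124
00 → Y9 → M6 → Z1 → K9 → 00: 30+7+3+32+6 = 78
00 → Y9 → Z1 → K9 → M6 → 00: 30+9+32+29+23 = 123
00 → Y9 → Z1 → M6 → K9 → 00: 30+9+3+29+6 = 77
00 → K9 → Y9 → M6 → Z1 → 00: 6+26+7+3+26 = 68
00 → K9 → Y9 → Z1 → M6 → 00: 6+26+9+3+23 = 67
00 → K9 → M6 → Y9 → Z1 → 00: 6+29+7+9+26 = 77
00 → K9 → Z1 → Y9 → M6 → 00: 6+32+9+7+23 = 77
00 → M6 → Y9 → K9 → Z1 → 00: 23+7+26+32+26 = 114
00 → M6 → K9 → Y9 → Z1 → 00: 23+29+26+9+26 = 113
The minimum is 67.
One optimal route: 00 → K9 → Y9 → Z1 → M6 → 00 (or its reverse).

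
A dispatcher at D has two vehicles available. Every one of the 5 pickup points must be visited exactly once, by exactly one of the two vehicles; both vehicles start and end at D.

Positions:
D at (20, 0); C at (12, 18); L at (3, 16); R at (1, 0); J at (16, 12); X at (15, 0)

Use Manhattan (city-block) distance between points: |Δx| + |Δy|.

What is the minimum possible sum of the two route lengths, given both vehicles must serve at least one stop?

There are 2^4 − 1 = 15 ways to divide the 5 stops into two non-empty groups. For each, the best each vehicle can do is its own shortest tour through its group:
  {C} + {L, R, J, X}: 52 + 70 = 122
  {L} + {C, R, J, X}: 66 + 74 = 140
  {C, L} + {R, J, X}: 70 + 62 = 132
  {R} + {C, L, J, X}: 38 + 70 = 108
  {C, R} + {L, J, X}: 74 + 66 = 140
  {L, R} + {C, J, X}: 70 + 52 = 122
  … (15 splits in total)
  {C, L, R, J} + {X}: 74 + 10 = 84  ← best
Best: vehicle 1 D → R → L → C → J → D = 74; vehicle 2 D → X → D = 10; combined 84.

84 — the smallest possible combined total.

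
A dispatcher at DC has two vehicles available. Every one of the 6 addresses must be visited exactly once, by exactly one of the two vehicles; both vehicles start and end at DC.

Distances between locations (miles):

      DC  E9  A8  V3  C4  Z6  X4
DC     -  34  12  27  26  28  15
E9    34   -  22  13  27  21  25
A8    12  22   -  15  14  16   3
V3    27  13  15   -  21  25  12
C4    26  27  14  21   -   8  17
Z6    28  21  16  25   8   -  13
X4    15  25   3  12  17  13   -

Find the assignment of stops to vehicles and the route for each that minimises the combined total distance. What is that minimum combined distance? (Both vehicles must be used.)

Try each way of splitting the stops between the two vehicles (each non-empty) and, for each split, find the best tour for each vehicle:
  {E9} + {A8, V3, C4, Z6, X4}: 68 + 84 = 152
  {A8} + {E9, V3, C4, Z6, X4}: 24 + 95 = 119
  {E9, A8} + {V3, C4, Z6, X4}: 68 + 84 = 152
  {V3} + {E9, A8, C4, Z6, X4}: 54 + 95 = 149
  {E9, V3} + {A8, C4, Z6, X4}: 74 + 62 = 136
  {A8, V3} + {E9, C4, Z6, X4}: 54 + 95 = 149
  … (31 splits in total)
Best: vehicle 1 DC → A8 → DC = 24; vehicle 2 DC → C4 → Z6 → E9 → V3 → X4 → DC = 95; combined 119.

Minimum combined distance: 119 miles.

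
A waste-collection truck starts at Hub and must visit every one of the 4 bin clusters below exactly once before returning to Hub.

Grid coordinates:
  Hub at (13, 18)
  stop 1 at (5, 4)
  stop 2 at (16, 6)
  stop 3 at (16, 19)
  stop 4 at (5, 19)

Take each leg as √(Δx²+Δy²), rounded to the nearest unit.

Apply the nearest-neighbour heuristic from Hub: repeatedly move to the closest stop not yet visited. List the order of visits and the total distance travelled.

Nearest-neighbour total = 52; route Hub → stop 3 → stop 4 → stop 1 → stop 2 → Hub.

From Hub: distances to unvisited — stop 3=3, stop 4=8, stop 2=12, stop 1=16. Nearest is stop 3 (3).
From stop 3: distances to unvisited — stop 4=11, stop 2=13, stop 1=19. Nearest is stop 4 (11).
From stop 4: distances to unvisited — stop 1=15, stop 2=17. Nearest is stop 1 (15).
From stop 1: distances to unvisited — stop 2=11. Nearest is stop 2 (11).
Return stop 2→Hub: 12.
Total = 3 + 11 + 15 + 11 + 12 = 52.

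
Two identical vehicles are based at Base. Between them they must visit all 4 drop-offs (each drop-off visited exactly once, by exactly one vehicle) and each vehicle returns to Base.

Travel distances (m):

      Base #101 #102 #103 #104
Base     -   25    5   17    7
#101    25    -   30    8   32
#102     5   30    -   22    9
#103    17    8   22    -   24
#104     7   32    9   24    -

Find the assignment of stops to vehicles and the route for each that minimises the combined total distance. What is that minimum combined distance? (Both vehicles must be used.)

There are 2^3 − 1 = 7 ways to divide the 4 stops into two non-empty groups. For each, the best each vehicle can do is its own shortest tour through its group:
  {#101} + {#102, #103, #104}: 50 + 55 = 105
  {#102} + {#101, #103, #104}: 10 + 64 = 74
  {#101, #102} + {#103, #104}: 60 + 48 = 108
  {#103} + {#101, #102, #104}: 34 + 71 = 105
  {#101, #103} + {#102, #104}: 50 + 21 = 71
  {#102, #103} + {#101, #104}: 44 + 64 = 108
  … (7 splits in total)
Best: vehicle 1 Base → #101 → #103 → Base = 50; vehicle 2 Base → #102 → #104 → Base = 21; combined 71.

Minimum combined distance: 71 m.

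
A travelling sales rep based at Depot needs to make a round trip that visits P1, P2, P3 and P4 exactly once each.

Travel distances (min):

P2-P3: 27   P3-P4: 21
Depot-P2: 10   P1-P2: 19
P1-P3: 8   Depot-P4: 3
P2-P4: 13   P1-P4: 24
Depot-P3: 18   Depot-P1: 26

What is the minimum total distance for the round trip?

Shortest round trip = 61 min.

With 4 stops there are 4!/2 = 12 distinct round trips (a route and its reverse cost the same).
Depot-P1-P2-P3-P4-Depot: 26+19+27+21+3 = 96
Depot-P1-P2-P4-P3-Depot: 26+19+13+21+18 = 97
Depot-P1-P3-P2-P4-Depot: 26+8+27+13+3 = 77
Depot-P1-P3-P4-P2-Depot: 26+8+21+13+10 = 78
Depot-P1-P4-P2-P3-Depot: 26+24+13+27+18 = 108
Depot-P1-P4-P3-P2-Depot: 26+24+21+27+10 = 108
Depot-P2-P1-P3-P4-Depot: 10+19+8+21+3 = 61
Depot-P2-P1-P4-P3-Depot: 10+19+24+21+18 = 92
Depot-P2-P3-P1-P4-Depot: 10+27+8+24+3 = 72
Depot-P2-P4-P1-P3-Depot: 10+13+24+8+18 = 73
Depot-P3-P1-P2-P4-Depot: 18+8+19+13+3 = 61
Depot-P3-P2-P1-P4-Depot: 18+27+19+24+3 = 91
The minimum is 61.
One optimal route: Depot → P2 → P1 → P3 → P4 → Depot (or its reverse).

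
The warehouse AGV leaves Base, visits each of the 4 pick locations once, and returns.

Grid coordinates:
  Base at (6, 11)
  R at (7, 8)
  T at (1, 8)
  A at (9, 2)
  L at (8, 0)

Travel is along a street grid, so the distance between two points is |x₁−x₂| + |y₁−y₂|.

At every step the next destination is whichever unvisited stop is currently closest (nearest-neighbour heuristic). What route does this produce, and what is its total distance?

From Base: distances to unvisited — R=4, T=8, A=12, L=13. Nearest is R (4).
From R: distances to unvisited — T=6, A=8, L=9. Nearest is T (6).
From T: distances to unvisited — A=14, L=15. Nearest is A (14).
From A: distances to unvisited — L=3. Nearest is L (3).
Return L→Base: 13.
Total = 4 + 6 + 14 + 3 + 13 = 40.

Nearest-neighbour total = 40; route Base → R → T → A → L → Base.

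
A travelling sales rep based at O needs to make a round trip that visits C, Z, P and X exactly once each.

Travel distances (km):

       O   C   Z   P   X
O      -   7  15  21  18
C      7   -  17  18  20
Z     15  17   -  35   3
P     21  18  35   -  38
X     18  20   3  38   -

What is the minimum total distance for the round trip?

Minimum total distance: 77 km.

O-C-Z-P-X-O: 7+17+35+38+18 = 115
O-C-Z-X-P-O: 7+17+3+38+21 = 86
O-C-P-Z-X-O: 7+18+35+3+18 = 81
O-C-P-X-Z-O: 7+18+38+3+15 = 81
O-C-X-Z-P-O: 7+20+3+35+21 = 86
O-C-X-P-Z-O: 7+20+38+35+15 = 115
O-Z-C-P-X-O: 15+17+18+38+18 = 106
O-Z-C-X-P-O: 15+17+20+38+21 = 111
O-Z-P-C-X-O: 15+35+18+20+18 = 106
O-Z-X-C-P-O: 15+3+20+18+21 = 77
O-P-C-Z-X-O: 21+18+17+3+18 = 77
O-P-Z-C-X-O: 21+35+17+20+18 = 111
The minimum is 77.
One optimal route: O → Z → X → C → P → O (or its reverse).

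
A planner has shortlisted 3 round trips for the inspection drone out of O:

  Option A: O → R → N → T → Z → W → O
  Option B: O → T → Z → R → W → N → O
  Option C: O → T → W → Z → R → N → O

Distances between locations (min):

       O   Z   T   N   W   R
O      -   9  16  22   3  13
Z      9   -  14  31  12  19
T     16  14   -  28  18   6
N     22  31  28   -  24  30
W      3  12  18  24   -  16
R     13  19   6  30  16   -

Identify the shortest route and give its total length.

100 min — Option A is the shortest.

Option A: 13 + 30 + 28 + 14 + 12 + 3 = 100
Option B: 16 + 14 + 19 + 16 + 24 + 22 = 111
Option C: 16 + 18 + 12 + 19 + 30 + 22 = 117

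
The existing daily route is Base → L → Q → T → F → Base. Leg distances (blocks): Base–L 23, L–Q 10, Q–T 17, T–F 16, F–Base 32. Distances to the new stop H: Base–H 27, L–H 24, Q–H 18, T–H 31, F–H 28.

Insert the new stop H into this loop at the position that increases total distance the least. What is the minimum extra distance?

Insertion cost between consecutive stops i–j is d(i,H) + d(H,j) − d(i,j):
  between Base and L: 27 + 24 − 23 = 28
  between L and Q: 24 + 18 − 10 = 32
  between Q and T: 18 + 31 − 17 = 32
  between T and F: 31 + 28 − 16 = 43
  between F and Base: 28 + 27 − 32 = 23
Cheapest insertion is between F and Base, adding 23.
New total = 98 + 23 = 121.

Adding 23 blocks by placing H on the F–Base leg.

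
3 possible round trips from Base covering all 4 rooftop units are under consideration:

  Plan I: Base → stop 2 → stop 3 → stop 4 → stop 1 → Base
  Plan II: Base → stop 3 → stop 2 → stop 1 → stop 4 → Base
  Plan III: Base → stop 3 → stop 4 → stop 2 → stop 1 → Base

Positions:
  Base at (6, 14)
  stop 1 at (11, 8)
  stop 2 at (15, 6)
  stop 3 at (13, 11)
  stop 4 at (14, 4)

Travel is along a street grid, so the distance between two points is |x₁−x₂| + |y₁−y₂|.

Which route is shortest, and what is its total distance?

Shortest is Plan III, total 38.

Plan I: 17 + 7 + 8 + 7 + 11 = 50
Plan II: 10 + 7 + 6 + 7 + 18 = 48
Plan III: 10 + 8 + 3 + 6 + 11 = 38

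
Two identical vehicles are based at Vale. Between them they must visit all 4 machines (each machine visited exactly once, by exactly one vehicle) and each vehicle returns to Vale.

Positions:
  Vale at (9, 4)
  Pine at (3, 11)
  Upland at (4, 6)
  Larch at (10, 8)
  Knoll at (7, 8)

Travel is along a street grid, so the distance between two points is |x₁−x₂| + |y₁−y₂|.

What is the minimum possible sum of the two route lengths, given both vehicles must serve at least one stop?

36 — the smallest possible combined total.

Try each way of splitting the stops between the two vehicles (each non-empty) and, for each split, find the best tour for each vehicle:
  {Pine} + {Upland, Larch, Knoll}: 26 + 20 = 46
  {Upland} + {Pine, Larch, Knoll}: 14 + 28 = 42
  {Pine, Upland} + {Larch, Knoll}: 26 + 14 = 40
  {Larch} + {Pine, Upland, Knoll}: 10 + 26 = 36
  {Pine, Larch} + {Upland, Knoll}: 28 + 18 = 46
  {Upland, Larch} + {Pine, Knoll}: 20 + 26 = 46
  … (7 splits in total)
Best: vehicle 1 Vale → Larch → Vale = 10; vehicle 2 Vale → Upland → Pine → Knoll → Vale = 26; combined 36.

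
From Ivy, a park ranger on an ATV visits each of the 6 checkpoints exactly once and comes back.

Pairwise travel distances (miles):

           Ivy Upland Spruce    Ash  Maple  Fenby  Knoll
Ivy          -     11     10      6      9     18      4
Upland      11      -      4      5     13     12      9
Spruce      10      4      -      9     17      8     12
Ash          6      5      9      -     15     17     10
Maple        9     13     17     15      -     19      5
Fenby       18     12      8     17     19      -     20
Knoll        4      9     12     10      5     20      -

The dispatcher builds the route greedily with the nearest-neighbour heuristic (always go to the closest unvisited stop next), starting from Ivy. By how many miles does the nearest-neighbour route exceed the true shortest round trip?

From Ivy: Knoll=4, Ash=6, Maple=9, Spruce=10, Upland=11, Fenby=18 → choose Knoll (4).
From Knoll: Maple=5, Upland=9, Ash=10, Spruce=12, Fenby=20 → choose Maple (5).
From Maple: Upland=13, Ash=15, Spruce=17, Fenby=19 → choose Upland (13).
From Upland: Spruce=4, Ash=5, Fenby=12 → choose Spruce (4).
From Spruce: Fenby=8, Ash=9 → choose Fenby (8).
From Fenby: Ash=17 → choose Ash (17).
NN route Ivy → Knoll → Maple → Upland → Spruce → Fenby → Ash → Ivy costs 57.
Optimal: Ivy → Ash → Upland → Spruce → Fenby → Maple → Knoll → Ivy costs 51 (by enumerating all 360 distinct tours).
Excess = 57 − 51 = 6.

The nearest-neighbour route is 6 miles longer than optimal.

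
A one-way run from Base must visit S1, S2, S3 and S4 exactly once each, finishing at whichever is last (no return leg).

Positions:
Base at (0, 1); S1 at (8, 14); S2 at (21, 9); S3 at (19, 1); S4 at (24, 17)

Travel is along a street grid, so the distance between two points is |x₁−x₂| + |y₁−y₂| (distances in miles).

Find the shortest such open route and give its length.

Minimum one-way distance = 59 miles.

There are 4! = 24 possible orderings.
Base→S1→S2→S3→S4: 21+18+10+21 = 70
Base→S1→S2→S4→S3: 21+18+11+21 = 71
Base→S1→S3→S2→S4: 21+24+10+11 = 66
Base→S1→S3→S4→S2: 21+24+21+11 = 77
Base→S1→S4→S2→S3: 21+19+11+10 = 61
Base→S1→S4→S3→S2: 21+19+21+10 = 71
Base→S2→S1→S3→S4: 29+18+24+21 = 92
Base→S2→S1→S4→S3: 29+18+19+21 = 87
Base→S2→S3→S1→S4: 29+10+24+19 = 82
Base→S2→S3→S4→S1: 29+10+21+19 = 79
Base→S2→S4→S1→S3: 29+11+19+24 = 83
Base→S2→S4→S3→S1: 29+11+21+24 = 85
Base→S3→S1→S2→S4: 19+24+18+11 = 72
Base→S3→S1→S4→S2: 19+24+19+11 = 73
… (10 more)
Base→S3→S2→S4→S1: 19+10+11+19 = 59  ← best
The minimum is 59.
One shortest path: Base → S3 → S2 → S4 → S1.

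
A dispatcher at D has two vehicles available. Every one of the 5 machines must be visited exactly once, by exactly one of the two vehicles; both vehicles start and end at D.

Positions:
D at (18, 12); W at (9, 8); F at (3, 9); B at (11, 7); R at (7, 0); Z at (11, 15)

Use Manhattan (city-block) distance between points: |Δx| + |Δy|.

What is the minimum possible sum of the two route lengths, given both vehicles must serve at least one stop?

76 — the smallest possible combined total.

Check every non-empty split of the stops between the two vehicles; for each half take its own optimal tour:
  {W} + {F, B, R, Z}: 26 + 60 = 86
  {F} + {W, B, R, Z}: 36 + 52 = 88
  {W, F} + {B, R, Z}: 38 + 52 = 90
  {B} + {W, F, R, Z}: 24 + 60 = 84
  {W, B} + {F, R, Z}: 28 + 60 = 88
  {F, B} + {W, R, Z}: 40 + 52 = 92
  … (15 splits in total)
  {W, F, B, R} + {Z}: 56 + 20 = 76  ← best
Best: vehicle 1 D → W → F → R → B → D = 56; vehicle 2 D → Z → D = 20; combined 76.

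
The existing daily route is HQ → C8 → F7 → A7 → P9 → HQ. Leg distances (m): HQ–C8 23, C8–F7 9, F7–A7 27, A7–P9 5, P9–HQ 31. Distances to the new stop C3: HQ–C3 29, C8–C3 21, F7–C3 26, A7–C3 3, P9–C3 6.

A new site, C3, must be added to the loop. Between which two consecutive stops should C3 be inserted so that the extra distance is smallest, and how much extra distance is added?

Minimum extra distance: 2 m, inserting C3 between F7 and A7.

Insertion cost between consecutive stops i–j is d(i,C3) + d(C3,j) − d(i,j):
  between HQ and C8: 29 + 21 − 23 = 27
  between C8 and F7: 21 + 26 − 9 = 38
  between F7 and A7: 26 + 3 − 27 = 2
  between A7 and P9: 3 + 6 − 5 = 4
  between P9 and HQ: 6 + 29 − 31 = 4
Cheapest insertion is between F7 and A7, adding 2.
New total = 95 + 2 = 97.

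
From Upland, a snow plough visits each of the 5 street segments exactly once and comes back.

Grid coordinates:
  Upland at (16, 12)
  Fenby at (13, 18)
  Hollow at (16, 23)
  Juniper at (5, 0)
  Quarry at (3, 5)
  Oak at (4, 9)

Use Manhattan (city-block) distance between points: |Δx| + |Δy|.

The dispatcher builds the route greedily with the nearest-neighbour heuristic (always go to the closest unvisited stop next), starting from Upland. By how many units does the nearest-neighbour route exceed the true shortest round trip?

The nearest-neighbour route is 6 longer than optimal.

From Upland: Fenby=9, Hollow=11, Oak=15, Quarry=20, Juniper=23 → choose Fenby (9).
From Fenby: Hollow=8, Oak=18, Quarry=23, Juniper=26 → choose Hollow (8).
From Hollow: Oak=26, Quarry=31, Juniper=34 → choose Oak (26).
From Oak: Quarry=5, Juniper=10 → choose Quarry (5).
From Quarry: Juniper=7 → choose Juniper (7).
NN route Upland → Fenby → Hollow → Oak → Quarry → Juniper → Upland costs 78.
Optimal: Upland → Hollow → Fenby → Juniper → Quarry → Oak → Upland costs 72 (by enumerating all 60 distinct tours).
Excess = 78 − 72 = 6.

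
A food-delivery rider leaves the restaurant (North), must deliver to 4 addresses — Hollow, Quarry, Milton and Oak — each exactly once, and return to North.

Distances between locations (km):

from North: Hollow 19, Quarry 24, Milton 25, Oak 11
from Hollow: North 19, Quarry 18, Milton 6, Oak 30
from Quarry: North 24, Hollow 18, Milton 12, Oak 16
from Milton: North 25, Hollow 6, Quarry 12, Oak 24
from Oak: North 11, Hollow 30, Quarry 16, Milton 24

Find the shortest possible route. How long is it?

Shortest round trip = 64 km.

North-Hollow-Quarry-Milton-Oak-North: 19+18+12+24+11 = 84
North-Hollow-Quarry-Oak-Milton-North: 19+18+16+24+25 = 102
North-Hollow-Milton-Quarry-Oak-North: 19+6+12+16+11 = 64
North-Hollow-Milton-Oak-Quarry-North: 19+6+24+16+24 = 89
North-Hollow-Oak-Quarry-Milton-North: 19+30+16+12+25 = 102
North-Hollow-Oak-Milton-Quarry-North: 19+30+24+12+24 = 109
North-Quarry-Hollow-Milton-Oak-North: 24+18+6+24+11 = 83
North-Quarry-Hollow-Oak-Milton-North: 24+18+30+24+25 = 121
North-Quarry-Milton-Hollow-Oak-North: 24+12+6+30+11 = 83
North-Quarry-Oak-Hollow-Milton-North: 24+16+30+6+25 = 101
North-Milton-Hollow-Quarry-Oak-North: 25+6+18+16+11 = 76
North-Milton-Quarry-Hollow-Oak-North: 25+12+18+30+11 = 96
The minimum is 64.
One optimal route: North → Hollow → Milton → Quarry → Oak → North (or its reverse).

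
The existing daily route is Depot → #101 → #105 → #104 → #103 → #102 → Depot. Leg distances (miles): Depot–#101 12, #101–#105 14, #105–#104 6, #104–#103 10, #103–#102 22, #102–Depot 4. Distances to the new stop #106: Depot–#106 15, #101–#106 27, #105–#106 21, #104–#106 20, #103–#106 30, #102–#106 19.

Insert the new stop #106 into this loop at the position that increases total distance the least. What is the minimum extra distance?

Insertion cost between consecutive stops i–j is d(i,#106) + d(#106,j) − d(i,j):
  between Depot and #101: 15 + 27 − 12 = 30
  between #101 and #105: 27 + 21 − 14 = 34
  between #105 and #104: 21 + 20 − 6 = 35
  between #104 and #103: 20 + 30 − 10 = 40
  between #103 and #102: 30 + 19 − 22 = 27
  between #102 and Depot: 19 + 15 − 4 = 30
Cheapest insertion is between #103 and #102, adding 27.
New total = 68 + 27 = 95.

Adding 27 miles by placing #106 on the #103–#102 leg.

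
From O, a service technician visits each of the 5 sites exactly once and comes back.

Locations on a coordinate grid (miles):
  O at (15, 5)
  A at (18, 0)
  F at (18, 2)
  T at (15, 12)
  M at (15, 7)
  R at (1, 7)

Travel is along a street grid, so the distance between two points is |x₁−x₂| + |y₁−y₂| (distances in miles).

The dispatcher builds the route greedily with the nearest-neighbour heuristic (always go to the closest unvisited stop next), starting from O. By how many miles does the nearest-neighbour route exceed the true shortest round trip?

4 miles longer than the optimal tour.

O: M=2, F=6, T=7, A=8, R=16 ⇒ M
M: T=5, F=8, A=10, R=14 ⇒ T
T: F=13, A=15, R=19 ⇒ F
F: A=2, R=22 ⇒ A
A: R=24 ⇒ R
NN route O → M → T → F → A → R → O costs 62.
Optimal: O → A → F → T → M → R → O costs 58 (by enumerating all 60 distinct tours).
Excess = 62 − 58 = 4.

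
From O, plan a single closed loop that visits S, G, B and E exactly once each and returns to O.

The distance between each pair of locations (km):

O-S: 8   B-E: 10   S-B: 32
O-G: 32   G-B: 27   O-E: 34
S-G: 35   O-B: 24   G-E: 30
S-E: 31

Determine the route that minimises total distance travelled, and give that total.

107 km — the shortest possible round trip.

There are 12 distinct closed tours to check (reversals are equivalent).
O - S - G - B - E - O: 8+35+27+10+34 = 114
O - S - G - E - B - O: 8+35+30+10+24 = 107
O - S - B - G - E - O: 8+32+27+30+34 = 131
O - S - B - E - G - O: 8+32+10+30+32 = 112
O - S - E - G - B - O: 8+31+30+27+24 = 120
O - S - E - B - G - O: 8+31+10+27+32 = 108
O - G - S - B - E - O: 32+35+32+10+34 = 143
O - G - S - E - B - O: 32+35+31+10+24 = 132
O - G - B - S - E - O: 32+27+32+31+34 = 156
O - G - E - S - B - O: 32+30+31+32+24 = 149
O - B - S - G - E - O: 24+32+35+30+34 = 155
O - B - G - S - E - O: 24+27+35+31+34 = 151
The minimum is 107.
One optimal route: O → S → G → E → B → O (or its reverse).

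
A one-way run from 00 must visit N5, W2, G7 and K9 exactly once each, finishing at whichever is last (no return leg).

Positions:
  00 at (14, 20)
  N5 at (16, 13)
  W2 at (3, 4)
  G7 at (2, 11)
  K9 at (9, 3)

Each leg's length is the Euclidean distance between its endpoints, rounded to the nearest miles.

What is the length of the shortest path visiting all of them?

32 miles — the minimum one-way total.

There are 4! = 24 possible orderings.
00→N5→W2→G7→K9: 7+16+7+11 = 41
00→N5→W2→K9→G7: 7+16+6+11 = 40
00→N5→G7→W2→K9: 7+14+7+6 = 34
00→N5→G7→K9→W2: 7+14+11+6 = 38
00→N5→K9→W2→G7: 7+12+6+7 = 32
00→N5→K9→G7→W2: 7+12+11+7 = 37
00→W2→N5→G7→K9: 19+16+14+11 = 60
00→W2→N5→K9→G7: 19+16+12+11 = 58
00→W2→G7→N5→K9: 19+7+14+12 = 52
00→W2→G7→K9→N5: 19+7+11+12 = 49
00→W2→K9→N5→G7: 19+6+12+14 = 51
00→W2→K9→G7→N5: 19+6+11+14 = 50
00→G7→N5→W2→K9: 15+14+16+6 = 51
00→G7→N5→K9→W2: 15+14+12+6 = 47
… (10 more)
The minimum is 32.
One shortest path: 00 → N5 → K9 → W2 → G7.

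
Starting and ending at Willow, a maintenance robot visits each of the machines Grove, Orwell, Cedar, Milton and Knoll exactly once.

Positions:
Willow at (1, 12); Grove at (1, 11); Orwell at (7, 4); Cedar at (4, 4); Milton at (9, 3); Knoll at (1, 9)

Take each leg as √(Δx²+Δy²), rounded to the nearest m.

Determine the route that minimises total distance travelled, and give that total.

Willow - Grove - Orwell - Cedar - Milton - Knoll - Willow: 1+9+3+5+10+3 = 31
Willow - Grove - Orwell - Cedar - Knoll - Milton - Willow: 1+9+3+6+10+12 = 41
Willow - Grove - Orwell - Milton - Cedar - Knoll - Willow: 1+9+2+5+6+3 = 26
Willow - Grove - Orwell - Milton - Knoll - Cedar - Willow: 1+9+2+10+6+9 = 37
Willow - Grove - Orwell - Knoll - Cedar - Milton - Willow: 1+9+8+6+5+12 = 41
Willow - Grove - Orwell - Knoll - Milton - Cedar - Willow: 1+9+8+10+5+9 = 42
Willow - Grove - Cedar - Orwell - Milton - Knoll - Willow: 1+8+3+2+10+3 = 27
Willow - Grove - Cedar - Orwell - Knoll - Milton - Willow: 1+8+3+8+10+12 = 42
Willow - Grove - Cedar - Milton - Orwell - Knoll - Willow: 1+8+5+2+8+3 = 27
Willow - Grove - Cedar - Milton - Knoll - Orwell - Willow: 1+8+5+10+8+10 = 42
Willow - Grove - Cedar - Knoll - Orwell - Milton - Willow: 1+8+6+8+2+12 = 37
Willow - Grove - Cedar - Knoll - Milton - Orwell - Willow: 1+8+6+10+2+10 = 37
Willow - Grove - Milton - Orwell - Cedar - Knoll - Willow: 1+11+2+3+6+3 = 26
Willow - Grove - Milton - Orwell - Knoll - Cedar - Willow: 1+11+2+8+6+9 = 37
… (46 more)
The minimum is 26.
One optimal route: Willow → Grove → Orwell → Milton → Cedar → Knoll → Willow (or its reverse).

Shortest round trip = 26 m.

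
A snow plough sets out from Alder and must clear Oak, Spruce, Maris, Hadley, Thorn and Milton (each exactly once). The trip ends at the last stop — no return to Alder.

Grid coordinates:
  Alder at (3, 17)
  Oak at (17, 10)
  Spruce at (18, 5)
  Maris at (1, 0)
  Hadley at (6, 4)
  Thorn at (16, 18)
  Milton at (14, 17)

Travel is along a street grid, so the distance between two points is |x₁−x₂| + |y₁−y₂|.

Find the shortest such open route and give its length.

There are 6! = 720 possible orderings.
Alder→Oak→Spruce→Maris→Hadley→Thorn→Milton: 21+6+22+9+24+3 = 85
Alder→Oak→Spruce→Maris→Hadley→Milton→Thorn: 21+6+22+9+21+3 = 82
Alder→Oak→Spruce→Maris→Thorn→Hadley→Milton: 21+6+22+33+24+21 = 127
Alder→Oak→Spruce→Maris→Thorn→Milton→Hadley: 21+6+22+33+3+21 = 106
Alder→Oak→Spruce→Maris→Milton→Hadley→Thorn: 21+6+22+30+21+24 = 124
Alder→Oak→Spruce→Maris→Milton→Thorn→Hadley: 21+6+22+30+3+24 = 106
Alder→Oak→Spruce→Hadley→Maris→Thorn→Milton: 21+6+13+9+33+3 = 85
Alder→Oak→Spruce→Hadley→Maris→Milton→Thorn: 21+6+13+9+30+3 = 82
… (712 more)
Alder→Milton→Thorn→Oak→Spruce→Hadley→Maris: 11+3+9+6+13+9 = 51  ← best
The minimum is 51.
One shortest path: Alder → Milton → Thorn → Oak → Spruce → Hadley → Maris.

51 — the minimum one-way total.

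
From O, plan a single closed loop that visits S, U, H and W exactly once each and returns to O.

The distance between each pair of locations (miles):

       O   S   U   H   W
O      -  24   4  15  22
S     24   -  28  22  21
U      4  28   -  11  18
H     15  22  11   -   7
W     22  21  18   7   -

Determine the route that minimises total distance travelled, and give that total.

Shortest round trip = 67 miles.

There are 12 distinct closed tours to check (reversals are equivalent).
O - S - U - H - W - O: 24+28+11+7+22 = 92
O - S - U - W - H - O: 24+28+18+7+15 = 92
O - S - H - U - W - O: 24+22+11+18+22 = 97
O - S - H - W - U - O: 24+22+7+18+4 = 75
O - S - W - U - H - O: 24+21+18+11+15 = 89
O - S - W - H - U - O: 24+21+7+11+4 = 67
O - U - S - H - W - O: 4+28+22+7+22 = 83
O - U - S - W - H - O: 4+28+21+7+15 = 75
O - U - H - S - W - O: 4+11+22+21+22 = 80
O - U - W - S - H - O: 4+18+21+22+15 = 80
O - H - S - U - W - O: 15+22+28+18+22 = 105
O - H - U - S - W - O: 15+11+28+21+22 = 97
The minimum is 67.
One optimal route: O → S → W → H → U → O (or its reverse).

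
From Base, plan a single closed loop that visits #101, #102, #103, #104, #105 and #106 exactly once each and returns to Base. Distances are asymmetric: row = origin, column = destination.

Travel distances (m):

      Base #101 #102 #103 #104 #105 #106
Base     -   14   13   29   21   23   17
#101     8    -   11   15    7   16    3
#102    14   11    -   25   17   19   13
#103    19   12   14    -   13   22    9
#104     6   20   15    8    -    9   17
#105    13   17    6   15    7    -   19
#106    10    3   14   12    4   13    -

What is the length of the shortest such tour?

Minimum total distance: 67 m.

Base - #101 - #102 - #103 - #104 - #105 - #106 - Base: 14+11+25+13+9+19+10 = 101
Base - #101 - #102 - #103 - #104 - #106 - #105 - Base: 14+11+25+13+17+13+13 = 106
Base - #101 - #102 - #103 - #105 - #104 - #106 - Base: 14+11+25+22+7+17+10 = 106
Base - #101 - #102 - #103 - #105 - #106 - #104 - Base: 14+11+25+22+19+4+6 = 101
Base - #101 - #102 - #103 - #106 - #104 - #105 - Base: 14+11+25+9+4+9+13 = 85
Base - #101 - #102 - #103 - #106 - #105 - #104 - Base: 14+11+25+9+13+7+6 = 85
Base - #101 - #102 - #104 - #103 - #105 - #106 - Base: 14+11+17+8+22+19+10 = 101
Base - #101 - #102 - #104 - #103 - #106 - #105 - Base: 14+11+17+8+9+13+13 = 85
… (712 more)
Base - #102 - #105 - #104 - #103 - #106 - #101 - Base: 13+19+7+8+9+3+8 = 67  ← best
The minimum is 67.
One optimal route: Base → #102 → #105 → #104 → #103 → #106 → #101 → Base.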